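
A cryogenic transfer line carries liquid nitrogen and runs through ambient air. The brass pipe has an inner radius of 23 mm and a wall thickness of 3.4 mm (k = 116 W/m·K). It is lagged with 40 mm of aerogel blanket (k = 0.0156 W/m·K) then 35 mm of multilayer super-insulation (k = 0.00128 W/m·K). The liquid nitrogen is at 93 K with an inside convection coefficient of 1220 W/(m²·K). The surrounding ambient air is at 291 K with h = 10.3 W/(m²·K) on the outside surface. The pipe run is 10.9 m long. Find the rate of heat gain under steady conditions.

Q ≈ 34.7 W

Per-layer cylindrical resistances, series-summed:
R_inner film = 1/(h_i·2πr₁L) = 1/(1220×2π×0.023×10.9) = 5.204×10^-4 K/W
R_brass pipe wall = ln(26.4/23)/(2π×116×10.9) = 1.735×10^-5 K/W
R_aerogel blanket = ln(66.4/26.4)/(2π×0.0156×10.9) = 0.8633 K/W
R_multilayer super-insulation = ln(101.4/66.4)/(2π×0.00128×10.9) = 4.83 K/W
R_outer film = 1/(h_o·2πr_oL) = 1/(10.3×2π×0.1014×10.9) = 0.01398 K/W
R_total = 5.707 K/W
Q = ΔT/R_total = 198/5.707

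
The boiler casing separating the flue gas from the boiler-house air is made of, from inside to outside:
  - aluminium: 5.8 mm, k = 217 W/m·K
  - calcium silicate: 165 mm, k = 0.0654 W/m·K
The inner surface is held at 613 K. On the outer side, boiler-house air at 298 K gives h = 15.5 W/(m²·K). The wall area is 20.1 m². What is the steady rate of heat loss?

Q ≈ 2450 W

Treating each layer as a thermal resistance in series:
R_aluminium = L/(kA) = 0.0058/(217×20.1) = 1.33×10^-6 K/W
R_calcium silicate = L/(kA) = 0.165/(0.0654×20.1) = 0.1255 K/W
R_outer film = 1/(h_o·A) = 1/(15.5×20.1) = 0.00321 K/W
R_total = 0.1287 K/W
Q = ΔT / R_total = 315 / 0.1287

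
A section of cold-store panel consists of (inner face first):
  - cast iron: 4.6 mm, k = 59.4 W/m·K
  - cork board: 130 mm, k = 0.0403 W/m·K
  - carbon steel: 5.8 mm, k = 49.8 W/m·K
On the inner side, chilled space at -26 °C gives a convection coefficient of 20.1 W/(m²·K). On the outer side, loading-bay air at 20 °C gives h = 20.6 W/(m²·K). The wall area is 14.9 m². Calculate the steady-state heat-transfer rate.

Series thermal resistances:
R_inner film = 1/(h_i·A) = 1/(20.1×14.9) = 0.003339 K/W
R_cast iron = L/(kA) = 0.0046/(59.4×14.9) = 5.197×10^-6 K/W
R_cork board = L/(kA) = 0.13/(0.0403×14.9) = 0.2165 K/W
R_carbon steel = L/(kA) = 0.0058/(49.8×14.9) = 7.817×10^-6 K/W
R_outer film = 1/(h_o·A) = 1/(20.6×14.9) = 0.003258 K/W
R_total = 0.2231 K/W
Q = ΔT / R_total = 46 / 0.2231

Q ≈ 206 W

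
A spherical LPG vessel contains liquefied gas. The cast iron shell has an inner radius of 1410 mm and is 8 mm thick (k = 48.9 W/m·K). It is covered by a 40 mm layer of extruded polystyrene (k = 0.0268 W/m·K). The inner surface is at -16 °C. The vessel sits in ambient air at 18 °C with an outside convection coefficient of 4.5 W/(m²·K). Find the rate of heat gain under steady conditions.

Q ≈ 517 W

Radial (spherical) resistances in series:
R_cast iron shell = (1/1.41 − 1/1.418)/(4π×48.9) = 6.511×10^-6 K/W
R_extruded polystyrene = (1/1.418 − 1/1.458)/(4π×0.0268) = 0.05745 K/W
R_outer film = 1/(h·4πr_o²) = 1/(4.5×4π×1.458²) = 0.008319 K/W
R_total = 0.06577 K/W
Q = ΔT/R_total = 34/0.06577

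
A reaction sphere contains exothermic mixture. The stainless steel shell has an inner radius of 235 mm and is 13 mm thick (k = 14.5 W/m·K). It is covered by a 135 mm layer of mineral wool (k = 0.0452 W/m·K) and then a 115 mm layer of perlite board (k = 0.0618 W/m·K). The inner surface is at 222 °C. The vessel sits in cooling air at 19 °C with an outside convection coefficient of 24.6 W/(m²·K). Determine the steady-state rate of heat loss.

Q ≈ 61.6 W

Radial (spherical) resistances in series:
R_stainless steel shell = (1/0.235 − 1/0.248)/(4π×14.5) = 0.001224 K/W
R_mineral wool = (1/0.248 − 1/0.383)/(4π×0.0452) = 2.502 K/W
R_perlite board = (1/0.383 − 1/0.498)/(4π×0.0618) = 0.7764 K/W
R_outer film = 1/(h·4πr_o²) = 1/(24.6×4π×0.498²) = 0.01304 K/W
R_total = 3.293 K/W
Q = ΔT/R_total = 203/3.293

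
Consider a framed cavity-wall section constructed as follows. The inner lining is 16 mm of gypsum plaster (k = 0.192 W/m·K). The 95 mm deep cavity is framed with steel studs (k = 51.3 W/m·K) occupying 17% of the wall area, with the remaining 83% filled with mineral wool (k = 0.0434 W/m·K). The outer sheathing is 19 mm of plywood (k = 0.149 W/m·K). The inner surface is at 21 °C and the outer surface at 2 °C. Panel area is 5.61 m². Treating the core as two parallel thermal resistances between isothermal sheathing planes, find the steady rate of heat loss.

Sheathing layers in series; stud and cavity paths in parallel between them.
R_inner = 0.016/(0.192×5.61) = 0.01485 K/W
R_stud  = 0.095/(51.3×0.17×5.61) = 0.001942 K/W
R_cav   = 0.095/(0.0434×0.83×5.61) = 0.4701 K/W
1/R_core = 1/R_stud + 1/R_cav → R_core = 0.001934 K/W
R_outer = 0.019/(0.149×5.61) = 0.02273 K/W
R_total = 0.03952 K/W
Q = ΔT/R_total = 19/0.03952

Q ≈ 481 W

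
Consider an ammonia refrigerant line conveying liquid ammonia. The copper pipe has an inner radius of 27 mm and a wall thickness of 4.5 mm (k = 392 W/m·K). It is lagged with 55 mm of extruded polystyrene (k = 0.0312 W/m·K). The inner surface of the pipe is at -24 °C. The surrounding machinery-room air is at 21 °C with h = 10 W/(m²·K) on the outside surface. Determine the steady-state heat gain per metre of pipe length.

Radial resistances (cylindrical: R_cond = ln(r_o/r_i)/(2πkL), R_conv = 1/(h·2πrL)):
R_copper pipe wall = ln(31.5/27)/(2π×392×1) = 6.259×10^-5 K/W
R_extruded polystyrene = ln(86.5/31.5)/(2π×0.0312×1) = 5.153 K/W
R_outer film = 1/(h_o·2πr_oL) = 1/(10×2π×0.0865×1) = 0.184 K/W
R_total = 5.337 K/W
Q = ΔT/R_total = 45/5.337

q′ ≈ 8.43 W/m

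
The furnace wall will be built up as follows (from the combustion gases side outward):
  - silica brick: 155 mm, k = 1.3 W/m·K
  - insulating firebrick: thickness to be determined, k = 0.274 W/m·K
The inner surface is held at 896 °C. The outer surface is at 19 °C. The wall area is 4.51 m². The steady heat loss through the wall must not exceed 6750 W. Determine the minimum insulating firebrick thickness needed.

Treating each layer as a thermal resistance in series:
R_silica brick = L/(kA) = 0.155/(1.3×4.51) = 0.02644 K/W
Sum of the known resistances R_other = 0.02644 K/W
Required total resistance R_tot = ΔT/Q_allow = 877/6750 = 0.1299 K/W
R_insulating firebrick = R_tot − R_other = 0.1035 K/W
L = R·k·A = 0.1035×0.274×4.51

L ≈ 128 mm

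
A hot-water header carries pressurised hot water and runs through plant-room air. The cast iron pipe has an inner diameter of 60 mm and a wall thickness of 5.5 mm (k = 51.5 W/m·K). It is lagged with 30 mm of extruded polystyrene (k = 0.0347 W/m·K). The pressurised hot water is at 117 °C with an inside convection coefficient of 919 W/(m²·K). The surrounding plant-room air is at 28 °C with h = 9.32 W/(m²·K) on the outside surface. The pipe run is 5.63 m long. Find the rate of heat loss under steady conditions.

Q ≈ 163 W

For a radial system each layer contributes R = ln(r_out/r_in)/(2πkL); films add R = 1/(hA).
R_inner film = 1/(h_i·2πr₁L) = 1/(919×2π×0.03×5.63) = 0.001025 K/W
R_cast iron pipe wall = ln(35.5/30)/(2π×51.5×5.63) = 9.24×10^-5 K/W
R_extruded polystyrene = ln(65.5/35.5)/(2π×0.0347×5.63) = 0.499 K/W
R_outer film = 1/(h_o·2πr_oL) = 1/(9.32×2π×0.0655×5.63) = 0.04631 K/W
R_total = 0.5464 K/W
Q = ΔT/R_total = 89/0.5464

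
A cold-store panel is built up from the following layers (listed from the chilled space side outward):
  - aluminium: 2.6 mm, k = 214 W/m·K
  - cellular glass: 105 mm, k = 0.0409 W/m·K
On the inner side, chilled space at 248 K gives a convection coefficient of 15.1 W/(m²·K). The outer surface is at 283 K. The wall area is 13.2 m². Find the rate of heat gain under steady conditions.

Q ≈ 175 W

Model the wall as resistances in series:
R_inner film = 1/(h_i·A) = 1/(15.1×13.2) = 0.005017 K/W
R_aluminium = L/(kA) = 0.0026/(214×13.2) = 9.204×10^-7 K/W
R_cellular glass = L/(kA) = 0.105/(0.0409×13.2) = 0.1945 K/W
R_total = 0.1995 K/W
Q = ΔT / R_total = 35 / 0.1995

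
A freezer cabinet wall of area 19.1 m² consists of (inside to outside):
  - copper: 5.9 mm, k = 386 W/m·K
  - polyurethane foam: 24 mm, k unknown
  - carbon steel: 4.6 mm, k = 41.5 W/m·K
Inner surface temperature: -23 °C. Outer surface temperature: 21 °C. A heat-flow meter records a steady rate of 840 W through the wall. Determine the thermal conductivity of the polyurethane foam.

k ≈ 0.024 W/(m·K)

Using the resistance-network approach (series):
R_copper = L/(kA) = 0.0059/(386×19.1) = 8.003×10^-7 K/W
R_carbon steel = L/(kA) = 0.0046/(41.5×19.1) = 5.803×10^-6 K/W
Sum of known resistances R_other = 6.604×10^-6 K/W
Total R = ΔT/Q = 44/840 = 0.05238 K/W
R_polyurethane foam = R_total − R_other = 0.05237 K/W
k = L/(R·A) = 0.024/(0.05237×19.1)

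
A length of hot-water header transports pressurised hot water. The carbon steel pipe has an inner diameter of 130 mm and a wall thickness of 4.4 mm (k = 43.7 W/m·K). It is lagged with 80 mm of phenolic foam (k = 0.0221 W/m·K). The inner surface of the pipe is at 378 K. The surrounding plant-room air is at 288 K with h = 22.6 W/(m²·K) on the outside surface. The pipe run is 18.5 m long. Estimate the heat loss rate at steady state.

Cylindrical conduction, so R = ln(r₂/r₁)/(2πkL) per layer, in series:
R_carbon steel pipe wall = ln(69.4/65)/(2π×43.7×18.5) = 1.289×10^-5 K/W
R_phenolic foam = ln(149.4/69.4)/(2π×0.0221×18.5) = 0.2985 K/W
R_outer film = 1/(h_o·2πr_oL) = 1/(22.6×2π×0.1494×18.5) = 0.002548 K/W
R_total = 0.301 K/W
Q = ΔT/R_total = 90/0.301

Q ≈ 299 W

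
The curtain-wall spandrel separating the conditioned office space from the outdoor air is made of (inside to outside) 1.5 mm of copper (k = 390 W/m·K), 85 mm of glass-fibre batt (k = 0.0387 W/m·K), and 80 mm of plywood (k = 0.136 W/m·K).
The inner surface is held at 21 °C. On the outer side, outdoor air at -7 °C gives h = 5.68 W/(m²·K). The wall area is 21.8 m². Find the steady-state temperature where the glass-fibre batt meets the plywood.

Treating each layer as a thermal resistance in series:
R_copper = L/(kA) = 0.0015/(390×21.8) = 1.764×10^-7 K/W
R_glass-fibre batt = L/(kA) = 0.085/(0.0387×21.8) = 0.1008 K/W
R_plywood = L/(kA) = 0.08/(0.136×21.8) = 0.02698 K/W
R_outer film = 1/(h_o·A) = 1/(5.68×21.8) = 0.008076 K/W
R_total = 0.1358 K/W;  Q = ΔT/R_total = 28/0.1358 = 206.2 W
T_interface = T_inner − Q·ΣR(inner→interface) = 21 − 206×0.1008

T ≈ 0.228 °C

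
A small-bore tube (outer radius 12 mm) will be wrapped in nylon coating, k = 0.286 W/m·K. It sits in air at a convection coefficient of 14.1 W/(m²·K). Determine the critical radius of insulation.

r_cr ≈ 20.3 mm

For a cylinder r_cr = k/h = 0.286/14.1
r_cr = 20.3 mm; since the bare radius (12 mm) is below r_cr, adding a thin layer of insulation will *increase* heat loss.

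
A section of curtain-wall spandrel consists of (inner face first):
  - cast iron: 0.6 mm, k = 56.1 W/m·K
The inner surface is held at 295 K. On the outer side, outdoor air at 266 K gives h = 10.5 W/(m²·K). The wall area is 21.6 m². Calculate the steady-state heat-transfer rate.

Q ≈ 6580 W

Treating each layer as a thermal resistance in series:
R_cast iron = L/(kA) = 0.0006/(56.1×21.6) = 4.951×10^-7 K/W
R_outer film = 1/(h_o·A) = 1/(10.5×21.6) = 0.004409 K/W
R_total = 0.00441 K/W
Q = ΔT / R_total = 29 / 0.00441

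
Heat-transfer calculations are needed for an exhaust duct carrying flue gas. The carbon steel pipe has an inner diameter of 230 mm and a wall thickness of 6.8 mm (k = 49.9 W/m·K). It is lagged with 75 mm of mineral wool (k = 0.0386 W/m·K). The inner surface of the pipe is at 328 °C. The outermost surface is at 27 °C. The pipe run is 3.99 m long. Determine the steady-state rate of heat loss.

Q ≈ 607 W

Cylindrical conduction, so R = ln(r₂/r₁)/(2πkL) per layer, in series:
R_carbon steel pipe wall = ln(121.8/115)/(2π×49.9×3.99) = 4.592×10^-5 K/W
R_mineral wool = ln(196.8/121.8)/(2π×0.0386×3.99) = 0.4958 K/W
R_total = 0.4959 K/W
Q = ΔT/R_total = 301/0.4959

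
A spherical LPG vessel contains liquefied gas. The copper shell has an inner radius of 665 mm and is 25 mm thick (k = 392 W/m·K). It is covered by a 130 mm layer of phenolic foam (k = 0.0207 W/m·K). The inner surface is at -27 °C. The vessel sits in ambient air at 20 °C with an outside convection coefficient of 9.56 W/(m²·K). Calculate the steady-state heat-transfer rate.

Q ≈ 52.5 W

For a spherical shell R = (1/r₁ − 1/r₂)/(4πk); film R = 1/(h·4πr²). In series:
R_copper shell = (1/0.665 − 1/0.69)/(4π×392) = 1.106×10^-5 K/W
R_phenolic foam = (1/0.69 − 1/0.82)/(4π×0.0207) = 0.8833 K/W
R_outer film = 1/(h·4πr_o²) = 1/(9.56×4π×0.82²) = 0.01238 K/W
R_total = 0.8957 K/W
Q = ΔT/R_total = 47/0.8957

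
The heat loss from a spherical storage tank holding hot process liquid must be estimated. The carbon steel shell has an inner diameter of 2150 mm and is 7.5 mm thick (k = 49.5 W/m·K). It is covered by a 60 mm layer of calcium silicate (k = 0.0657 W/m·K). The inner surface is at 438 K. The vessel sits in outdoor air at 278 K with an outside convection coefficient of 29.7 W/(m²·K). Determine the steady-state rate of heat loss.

Q ≈ 2630 W

For a spherical shell R = (1/r₁ − 1/r₂)/(4πk); film R = 1/(h·4πr²). In series:
R_carbon steel shell = (1/1.075 − 1/1.0825)/(4π×49.5) = 1.036×10^-5 K/W
R_calcium silicate = (1/1.0825 − 1/1.1425)/(4π×0.0657) = 0.05876 K/W
R_outer film = 1/(h·4πr_o²) = 1/(29.7×4π×1.1425²) = 0.002053 K/W
R_total = 0.06082 K/W
Q = ΔT/R_total = 160/0.06082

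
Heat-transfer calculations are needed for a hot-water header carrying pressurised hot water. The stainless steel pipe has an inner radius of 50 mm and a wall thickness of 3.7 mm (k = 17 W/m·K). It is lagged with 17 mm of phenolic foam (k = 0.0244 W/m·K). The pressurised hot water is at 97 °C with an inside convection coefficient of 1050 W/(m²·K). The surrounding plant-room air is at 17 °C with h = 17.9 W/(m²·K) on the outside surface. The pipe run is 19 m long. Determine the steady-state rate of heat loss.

Cylindrical conduction, so R = ln(r₂/r₁)/(2πkL) per layer, in series:
R_inner film = 1/(h_i·2πr₁L) = 1/(1050×2π×0.05×19) = 1.596×10^-4 K/W
R_stainless steel pipe wall = ln(53.7/50)/(2π×17×19) = 3.518×10^-5 K/W
R_phenolic foam = ln(70.7/53.7)/(2π×0.0244×19) = 0.09442 K/W
R_outer film = 1/(h_o·2πr_oL) = 1/(17.9×2π×0.0707×19) = 0.006619 K/W
R_total = 0.1012 K/W
Q = ΔT/R_total = 80/0.1012

Q ≈ 790 W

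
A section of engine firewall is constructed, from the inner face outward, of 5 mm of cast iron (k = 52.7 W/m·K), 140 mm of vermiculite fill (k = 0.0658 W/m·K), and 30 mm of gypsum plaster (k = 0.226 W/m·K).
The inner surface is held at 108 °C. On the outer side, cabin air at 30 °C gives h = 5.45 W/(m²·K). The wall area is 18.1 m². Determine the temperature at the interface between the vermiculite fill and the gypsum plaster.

Using the resistance-network approach (series):
R_cast iron = L/(kA) = 0.005/(52.7×18.1) = 5.242×10^-6 K/W
R_vermiculite fill = L/(kA) = 0.14/(0.0658×18.1) = 0.1176 K/W
R_gypsum plaster = L/(kA) = 0.03/(0.226×18.1) = 0.007334 K/W
R_outer film = 1/(h_o·A) = 1/(5.45×18.1) = 0.01014 K/W
R_total = 0.135 K/W;  Q = ΔT/R_total = 78/0.135 = 577.7 W
T_interface = T_inner − Q·ΣR(inner→interface) = 108 − 578×0.1176

T ≈ 40.1 °C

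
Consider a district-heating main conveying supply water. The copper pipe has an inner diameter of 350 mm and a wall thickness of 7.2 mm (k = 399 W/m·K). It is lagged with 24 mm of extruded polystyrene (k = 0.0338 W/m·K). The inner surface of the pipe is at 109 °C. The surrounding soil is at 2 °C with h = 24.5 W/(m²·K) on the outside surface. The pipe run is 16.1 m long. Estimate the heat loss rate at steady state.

Per-layer cylindrical resistances, series-summed:
R_copper pipe wall = ln(182.2/175)/(2π×399×16.1) = 9.989×10^-7 K/W
R_extruded polystyrene = ln(206.2/182.2)/(2π×0.0338×16.1) = 0.03619 K/W
R_outer film = 1/(h_o·2πr_oL) = 1/(24.5×2π×0.2062×16.1) = 0.001957 K/W
R_total = 0.03815 K/W
Q = ΔT/R_total = 107/0.03815

Q ≈ 2800 W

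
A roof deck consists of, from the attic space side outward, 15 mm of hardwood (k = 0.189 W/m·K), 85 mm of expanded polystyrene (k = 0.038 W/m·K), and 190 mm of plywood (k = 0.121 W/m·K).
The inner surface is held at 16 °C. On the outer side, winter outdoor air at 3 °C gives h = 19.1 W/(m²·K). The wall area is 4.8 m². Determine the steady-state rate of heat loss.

Thermal resistances in series:
R_hardwood = L/(kA) = 0.015/(0.189×4.8) = 0.01653 K/W
R_expanded polystyrene = L/(kA) = 0.085/(0.038×4.8) = 0.466 K/W
R_plywood = L/(kA) = 0.19/(0.121×4.8) = 0.3271 K/W
R_outer film = 1/(h_o·A) = 1/(19.1×4.8) = 0.01091 K/W
R_total = 0.8206 K/W
Q = ΔT / R_total = 13 / 0.8206

Q ≈ 15.8 W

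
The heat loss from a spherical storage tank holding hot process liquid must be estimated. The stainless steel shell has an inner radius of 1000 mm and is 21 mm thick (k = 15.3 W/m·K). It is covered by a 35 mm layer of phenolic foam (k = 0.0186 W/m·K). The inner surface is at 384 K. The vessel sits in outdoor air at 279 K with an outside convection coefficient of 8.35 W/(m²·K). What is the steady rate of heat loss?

For a spherical shell R = (1/r₁ − 1/r₂)/(4πk); film R = 1/(h·4πr²). In series:
R_stainless steel shell = (1/1 − 1/1.021)/(4π×15.3) = 1.07×10^-4 K/W
R_phenolic foam = (1/1.021 − 1/1.056)/(4π×0.0186) = 0.1389 K/W
R_outer film = 1/(h·4πr_o²) = 1/(8.35×4π×1.056²) = 0.008546 K/W
R_total = 0.1475 K/W
Q = ΔT/R_total = 105/0.1475

Q ≈ 712 W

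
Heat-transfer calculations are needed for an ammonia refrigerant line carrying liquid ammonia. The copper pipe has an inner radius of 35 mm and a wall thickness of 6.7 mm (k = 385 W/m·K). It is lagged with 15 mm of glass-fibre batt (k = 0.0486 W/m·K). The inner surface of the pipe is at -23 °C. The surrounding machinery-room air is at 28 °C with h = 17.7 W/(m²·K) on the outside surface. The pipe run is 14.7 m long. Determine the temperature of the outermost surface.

T ≈ 21.1 °C

For a radial system each layer contributes R = ln(r_out/r_in)/(2πkL); films add R = 1/(hA).
R_copper pipe wall = ln(41.7/35)/(2π×385×14.7) = 4.926×10^-6 K/W
R_glass-fibre batt = ln(56.7/41.7)/(2π×0.0486×14.7) = 0.06845 K/W
R_outer film = 1/(h_o·2πr_oL) = 1/(17.7×2π×0.0567×14.7) = 0.01079 K/W
R_total = 0.07925 K/W
Q = ΔT/R_total = 51/0.07925
Q = 644 W
T_interface = T_inner + Q·ΣR(inner→interface) = -23 + 644×0.06846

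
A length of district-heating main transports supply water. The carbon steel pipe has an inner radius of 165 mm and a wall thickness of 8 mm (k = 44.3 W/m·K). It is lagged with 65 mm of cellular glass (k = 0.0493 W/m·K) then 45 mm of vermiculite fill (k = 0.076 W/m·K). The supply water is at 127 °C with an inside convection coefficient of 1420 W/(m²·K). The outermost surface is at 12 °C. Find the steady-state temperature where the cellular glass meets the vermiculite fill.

Radial resistances (cylindrical: R_cond = ln(r_o/r_i)/(2πkL), R_conv = 1/(h·2πrL)):
R_inner film = 1/(h_i·2πr₁L) = 1/(1420×2π×0.165×1) = 6.793×10^-4 K/W
R_carbon steel pipe wall = ln(173/165)/(2π×44.3×1) = 1.701×10^-4 K/W
R_cellular glass = ln(238/173)/(2π×0.0493×1) = 1.03 K/W
R_vermiculite fill = ln(283/238)/(2π×0.076×1) = 0.3627 K/W
R_total = 1.393 K/W
Q = ΔT/R_total = 115/1.393
Q = 82.5 W/m
T_interface = T_inner − Q·ΣR(inner→interface) = 127 − 82.5×1.031

T ≈ 41.9 °C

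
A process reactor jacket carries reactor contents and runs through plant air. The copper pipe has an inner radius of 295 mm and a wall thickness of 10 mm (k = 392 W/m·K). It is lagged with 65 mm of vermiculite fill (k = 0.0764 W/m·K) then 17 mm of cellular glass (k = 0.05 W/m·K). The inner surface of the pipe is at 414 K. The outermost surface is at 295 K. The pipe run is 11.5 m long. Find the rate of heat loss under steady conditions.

Treating each annulus and film as a series resistance:
R_copper pipe wall = ln(305/295)/(2π×392×11.5) = 1.177×10^-6 K/W
R_vermiculite fill = ln(370/305)/(2π×0.0764×11.5) = 0.035 K/W
R_cellular glass = ln(387/370)/(2π×0.05×11.5) = 0.01243 K/W
R_total = 0.04743 K/W
Q = ΔT/R_total = 119/0.04743

Q ≈ 2510 W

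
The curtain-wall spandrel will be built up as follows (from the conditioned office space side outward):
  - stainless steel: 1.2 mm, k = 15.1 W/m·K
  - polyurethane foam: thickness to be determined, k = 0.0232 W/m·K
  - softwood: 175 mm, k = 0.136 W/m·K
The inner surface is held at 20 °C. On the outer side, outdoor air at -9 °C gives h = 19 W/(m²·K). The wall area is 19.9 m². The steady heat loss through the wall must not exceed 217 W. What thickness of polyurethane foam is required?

L ≈ 30.6 mm

Thermal resistances in series:
R_stainless steel = L/(kA) = 0.0012/(15.1×19.9) = 3.993×10^-6 K/W
R_softwood = L/(kA) = 0.175/(0.136×19.9) = 0.06466 K/W
R_outer film = 1/(h_o·A) = 1/(19×19.9) = 0.002645 K/W
Sum of the known resistances R_other = 0.06731 K/W
Required total resistance R_tot = ΔT/Q_allow = 29/217 = 0.1336 K/W
R_polyurethane foam = R_tot − R_other = 0.06633 K/W
L = R·k·A = 0.06633×0.0232×19.9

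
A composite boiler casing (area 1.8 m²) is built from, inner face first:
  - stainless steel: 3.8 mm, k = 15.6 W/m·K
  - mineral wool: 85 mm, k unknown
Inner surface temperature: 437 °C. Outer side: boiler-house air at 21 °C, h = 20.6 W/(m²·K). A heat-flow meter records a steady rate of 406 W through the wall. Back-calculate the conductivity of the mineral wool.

Model the wall as resistances in series:
R_stainless steel = L/(kA) = 0.0038/(15.6×1.8) = 1.353×10^-4 K/W
R_outer film = 1/(h_o·A) = 1/(20.6×1.8) = 0.02697 K/W
Sum of known resistances R_other = 0.0271 K/W
Total R = ΔT/Q = 416/406 = 1.025 K/W
R_mineral wool = R_total − R_other = 0.9975 K/W
k = L/(R·A) = 0.085/(0.9975×1.8)

k ≈ 0.0473 W/(m·K)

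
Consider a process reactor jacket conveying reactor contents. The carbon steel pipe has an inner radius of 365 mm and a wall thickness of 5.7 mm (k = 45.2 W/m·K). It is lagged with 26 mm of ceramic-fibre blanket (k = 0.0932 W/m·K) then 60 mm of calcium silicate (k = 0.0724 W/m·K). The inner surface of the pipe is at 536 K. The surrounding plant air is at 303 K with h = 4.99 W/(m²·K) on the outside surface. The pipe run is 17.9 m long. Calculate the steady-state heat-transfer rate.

For a radial system each layer contributes R = ln(r_out/r_in)/(2πkL); films add R = 1/(hA).
R_carbon steel pipe wall = ln(370.7/365)/(2π×45.2×17.9) = 3.048×10^-6 K/W
R_ceramic-fibre blanket = ln(396.7/370.7)/(2π×0.0932×17.9) = 0.006467 K/W
R_calcium silicate = ln(456.7/396.7)/(2π×0.0724×17.9) = 0.0173 K/W
R_outer film = 1/(h_o·2πr_oL) = 1/(4.99×2π×0.4567×17.9) = 0.003902 K/W
R_total = 0.02767 K/W
Q = ΔT/R_total = 233/0.02767

Q ≈ 8420 W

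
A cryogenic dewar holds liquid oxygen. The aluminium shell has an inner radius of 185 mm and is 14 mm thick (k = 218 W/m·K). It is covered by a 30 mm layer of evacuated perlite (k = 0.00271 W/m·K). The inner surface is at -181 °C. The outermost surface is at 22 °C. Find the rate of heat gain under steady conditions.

Spherical conduction: R = (1/r_in − 1/r_out)/(4πk) per layer; series-sum.
R_aluminium shell = (1/0.185 − 1/0.199)/(4π×218) = 1.388×10^-4 K/W
R_evacuated perlite = (1/0.199 − 1/0.229)/(4π×0.00271) = 19.33 K/W
R_total = 19.33 K/W
Q = ΔT/R_total = 203/19.33

Q ≈ 10.5 W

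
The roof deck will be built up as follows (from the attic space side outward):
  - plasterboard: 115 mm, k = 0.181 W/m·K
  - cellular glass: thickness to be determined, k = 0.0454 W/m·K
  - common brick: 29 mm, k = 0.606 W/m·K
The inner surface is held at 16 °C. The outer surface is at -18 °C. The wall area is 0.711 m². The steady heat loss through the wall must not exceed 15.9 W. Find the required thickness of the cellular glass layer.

L ≈ 38 mm

Treating each layer as a thermal resistance in series:
R_plasterboard = L/(kA) = 0.115/(0.181×0.711) = 0.8936 K/W
R_common brick = L/(kA) = 0.029/(0.606×0.711) = 0.06731 K/W
Sum of the known resistances R_other = 0.9609 K/W
Required total resistance R_tot = ΔT/Q_allow = 34/15.9 = 2.138 K/W
R_cellular glass = R_tot − R_other = 1.177 K/W
L = R·k·A = 1.177×0.0454×0.711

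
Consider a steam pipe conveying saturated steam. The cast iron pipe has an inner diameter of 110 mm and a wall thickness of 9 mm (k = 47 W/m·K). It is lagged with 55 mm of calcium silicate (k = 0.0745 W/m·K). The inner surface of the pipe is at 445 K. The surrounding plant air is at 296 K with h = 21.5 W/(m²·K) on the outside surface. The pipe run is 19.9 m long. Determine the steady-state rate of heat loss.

Q ≈ 2140 W

Treating each annulus and film as a series resistance:
R_cast iron pipe wall = ln(64/55)/(2π×47×19.9) = 2.579×10^-5 K/W
R_calcium silicate = ln(119/64)/(2π×0.0745×19.9) = 0.06658 K/W
R_outer film = 1/(h_o·2πr_oL) = 1/(21.5×2π×0.119×19.9) = 0.003126 K/W
R_total = 0.06974 K/W
Q = ΔT/R_total = 149/0.06974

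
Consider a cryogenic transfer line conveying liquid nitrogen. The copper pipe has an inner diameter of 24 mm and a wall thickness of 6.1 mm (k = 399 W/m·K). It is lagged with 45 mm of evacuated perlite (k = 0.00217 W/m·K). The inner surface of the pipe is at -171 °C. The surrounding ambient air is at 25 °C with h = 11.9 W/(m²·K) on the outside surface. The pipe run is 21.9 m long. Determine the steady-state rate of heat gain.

Cylindrical conduction, so R = ln(r₂/r₁)/(2πkL) per layer, in series:
R_copper pipe wall = ln(18.1/12)/(2π×399×21.9) = 7.486×10^-6 K/W
R_evacuated perlite = ln(63.1/18.1)/(2π×0.00217×21.9) = 4.182 K/W
R_outer film = 1/(h_o·2πr_oL) = 1/(11.9×2π×0.0631×21.9) = 0.009678 K/W
R_total = 4.192 K/W
Q = ΔT/R_total = 196/4.192

Q ≈ 46.8 W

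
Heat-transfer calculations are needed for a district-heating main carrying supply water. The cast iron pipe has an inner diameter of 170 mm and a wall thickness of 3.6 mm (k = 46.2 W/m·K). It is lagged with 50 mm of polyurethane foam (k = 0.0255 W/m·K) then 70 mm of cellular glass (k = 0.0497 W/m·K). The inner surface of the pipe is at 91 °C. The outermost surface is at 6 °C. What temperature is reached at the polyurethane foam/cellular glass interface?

Per-layer cylindrical resistances, series-summed:
R_cast iron pipe wall = ln(88.6/85)/(2π×46.2×1) = 1.429×10^-4 K/W
R_polyurethane foam = ln(138.6/88.6)/(2π×0.0255×1) = 2.793 K/W
R_cellular glass = ln(208.6/138.6)/(2π×0.0497×1) = 1.309 K/W
R_total = 4.102 K/W
Q = ΔT/R_total = 85/4.102
Q = 20.7 W/m
T_interface = T_inner − Q·ΣR(inner→interface) = 91 − 20.7×2.793

T ≈ 33.1 °C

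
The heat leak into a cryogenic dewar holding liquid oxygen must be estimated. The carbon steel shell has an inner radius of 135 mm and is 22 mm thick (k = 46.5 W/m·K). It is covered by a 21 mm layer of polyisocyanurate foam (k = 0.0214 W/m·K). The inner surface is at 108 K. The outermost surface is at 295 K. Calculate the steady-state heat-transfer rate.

Radial (spherical) resistances in series:
R_carbon steel shell = (1/0.135 − 1/0.157)/(4π×46.5) = 0.001776 K/W
R_polyisocyanurate foam = (1/0.157 − 1/0.178)/(4π×0.0214) = 2.794 K/W
R_total = 2.796 K/W
Q = ΔT/R_total = 187/2.796

Q ≈ 66.9 W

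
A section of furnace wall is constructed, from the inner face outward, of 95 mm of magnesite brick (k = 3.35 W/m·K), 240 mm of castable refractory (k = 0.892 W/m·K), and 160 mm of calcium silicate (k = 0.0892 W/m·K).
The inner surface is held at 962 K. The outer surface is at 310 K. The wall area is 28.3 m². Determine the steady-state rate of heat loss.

Q ≈ 8820 W

Treating each layer as a thermal resistance in series:
R_magnesite brick = L/(kA) = 0.095/(3.35×28.3) = 0.001002 K/W
R_castable refractory = L/(kA) = 0.24/(0.892×28.3) = 0.009507 K/W
R_calcium silicate = L/(kA) = 0.16/(0.0892×28.3) = 0.06338 K/W
R_total = 0.07389 K/W
Q = ΔT / R_total = 652 / 0.07389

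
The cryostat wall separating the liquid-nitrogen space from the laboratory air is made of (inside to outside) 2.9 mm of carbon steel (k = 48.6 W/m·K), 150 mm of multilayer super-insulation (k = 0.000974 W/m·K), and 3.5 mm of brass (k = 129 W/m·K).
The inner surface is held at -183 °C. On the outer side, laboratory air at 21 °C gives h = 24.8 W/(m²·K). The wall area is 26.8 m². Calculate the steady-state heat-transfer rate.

Model the wall as resistances in series:
R_carbon steel = L/(kA) = 0.0029/(48.6×26.8) = 2.227×10^-6 K/W
R_multilayer super-insulation = L/(kA) = 0.15/(0.000974×26.8) = 5.746 K/W
R_brass = L/(kA) = 0.0035/(129×26.8) = 1.012×10^-6 K/W
R_outer film = 1/(h_o·A) = 1/(24.8×26.8) = 0.001505 K/W
R_total = 5.748 K/W
Q = ΔT / R_total = 204 / 5.748

Q ≈ 35.5 W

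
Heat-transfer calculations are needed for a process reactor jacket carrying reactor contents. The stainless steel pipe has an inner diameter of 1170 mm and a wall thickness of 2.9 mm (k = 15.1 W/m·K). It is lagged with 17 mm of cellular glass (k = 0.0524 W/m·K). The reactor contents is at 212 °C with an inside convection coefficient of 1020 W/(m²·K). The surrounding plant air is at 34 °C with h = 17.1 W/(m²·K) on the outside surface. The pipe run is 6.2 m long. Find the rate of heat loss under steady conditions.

Treating each annulus and film as a series resistance:
R_inner film = 1/(h_i·2πr₁L) = 1/(1020×2π×0.585×6.2) = 4.302×10^-5 K/W
R_stainless steel pipe wall = ln(587.9/585)/(2π×15.1×6.2) = 8.407×10^-6 K/W
R_cellular glass = ln(604.9/587.9)/(2π×0.0524×6.2) = 0.01396 K/W
R_outer film = 1/(h_o·2πr_oL) = 1/(17.1×2π×0.6049×6.2) = 0.002482 K/W
R_total = 0.0165 K/W
Q = ΔT/R_total = 178/0.0165

Q ≈ 10800 W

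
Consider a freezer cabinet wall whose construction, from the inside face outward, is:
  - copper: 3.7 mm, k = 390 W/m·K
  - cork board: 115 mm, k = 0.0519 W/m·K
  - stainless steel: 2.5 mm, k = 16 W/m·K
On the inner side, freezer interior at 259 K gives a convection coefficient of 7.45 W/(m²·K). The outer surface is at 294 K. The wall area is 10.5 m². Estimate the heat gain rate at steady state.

Q ≈ 156 W

Treating each layer as a thermal resistance in series:
R_inner film = 1/(h_i·A) = 1/(7.45×10.5) = 0.01278 K/W
R_copper = L/(kA) = 0.0037/(390×10.5) = 9.035×10^-7 K/W
R_cork board = L/(kA) = 0.115/(0.0519×10.5) = 0.211 K/W
R_stainless steel = L/(kA) = 0.0025/(16×10.5) = 1.488×10^-5 K/W
R_total = 0.2238 K/W
Q = ΔT / R_total = 35 / 0.2238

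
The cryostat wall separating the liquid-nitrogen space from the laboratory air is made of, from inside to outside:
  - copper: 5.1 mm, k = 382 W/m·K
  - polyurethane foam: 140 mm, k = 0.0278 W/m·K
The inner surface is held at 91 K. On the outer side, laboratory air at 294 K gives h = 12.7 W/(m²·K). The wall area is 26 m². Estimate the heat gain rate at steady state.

Thermal resistances in series:
R_copper = L/(kA) = 0.0051/(382×26) = 5.135×10^-7 K/W
R_polyurethane foam = L/(kA) = 0.14/(0.0278×26) = 0.1937 K/W
R_outer film = 1/(h_o·A) = 1/(12.7×26) = 0.003028 K/W
R_total = 0.1967 K/W
Q = ΔT / R_total = 203 / 0.1967

Q ≈ 1030 W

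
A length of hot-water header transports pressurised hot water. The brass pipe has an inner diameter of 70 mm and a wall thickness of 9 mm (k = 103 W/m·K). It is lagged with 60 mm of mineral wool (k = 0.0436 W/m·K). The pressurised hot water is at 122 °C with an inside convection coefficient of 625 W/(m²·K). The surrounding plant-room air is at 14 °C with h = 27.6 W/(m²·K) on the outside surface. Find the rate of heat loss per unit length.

Treating each annulus and film as a series resistance:
R_inner film = 1/(h_i·2πr₁L) = 1/(625×2π×0.035×1) = 0.007276 K/W
R_brass pipe wall = ln(44/35)/(2π×103×1) = 3.536×10^-4 K/W
R_mineral wool = ln(104/44)/(2π×0.0436×1) = 3.14 K/W
R_outer film = 1/(h_o·2πr_oL) = 1/(27.6×2π×0.104×1) = 0.05545 K/W
R_total = 3.203 K/W
Q = ΔT/R_total = 108/3.203

q′ ≈ 33.7 W/m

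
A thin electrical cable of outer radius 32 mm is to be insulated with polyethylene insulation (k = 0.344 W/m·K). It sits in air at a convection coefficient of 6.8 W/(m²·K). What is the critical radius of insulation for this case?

r_cr ≈ 50.6 mm

For a cylinder r_cr = k/h = 0.344/6.8
r_cr = 50.6 mm; since the bare radius (32 mm) is below r_cr, adding a thin layer of insulation will *increase* heat loss.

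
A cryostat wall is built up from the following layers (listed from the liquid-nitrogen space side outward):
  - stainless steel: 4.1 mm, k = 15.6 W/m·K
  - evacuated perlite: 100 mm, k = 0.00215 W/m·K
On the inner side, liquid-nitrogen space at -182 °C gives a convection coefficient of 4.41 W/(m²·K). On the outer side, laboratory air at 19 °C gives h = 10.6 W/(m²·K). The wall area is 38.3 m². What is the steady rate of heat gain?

Using the resistance-network approach (series):
R_inner film = 1/(h_i·A) = 1/(4.41×38.3) = 0.005921 K/W
R_stainless steel = L/(kA) = 0.0041/(15.6×38.3) = 6.862×10^-6 K/W
R_evacuated perlite = L/(kA) = 0.1/(0.00215×38.3) = 1.214 K/W
R_outer film = 1/(h_o·A) = 1/(10.6×38.3) = 0.002463 K/W
R_total = 1.223 K/W
Q = ΔT / R_total = 201 / 1.223

Q ≈ 164 W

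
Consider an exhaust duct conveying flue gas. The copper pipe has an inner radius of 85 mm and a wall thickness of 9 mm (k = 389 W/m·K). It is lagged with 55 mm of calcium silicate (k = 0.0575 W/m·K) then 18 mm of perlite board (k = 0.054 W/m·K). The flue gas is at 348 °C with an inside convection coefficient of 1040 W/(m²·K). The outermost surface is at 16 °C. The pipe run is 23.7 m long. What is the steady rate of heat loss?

Q ≈ 4880 W

For a radial system each layer contributes R = ln(r_out/r_in)/(2πkL); films add R = 1/(hA).
R_inner film = 1/(h_i·2πr₁L) = 1/(1040×2π×0.085×23.7) = 7.597×10^-5 K/W
R_copper pipe wall = ln(94/85)/(2π×389×23.7) = 1.737×10^-6 K/W
R_calcium silicate = ln(149/94)/(2π×0.0575×23.7) = 0.0538 K/W
R_perlite board = ln(167/149)/(2π×0.054×23.7) = 0.01418 K/W
R_total = 0.06806 K/W
Q = ΔT/R_total = 332/0.06806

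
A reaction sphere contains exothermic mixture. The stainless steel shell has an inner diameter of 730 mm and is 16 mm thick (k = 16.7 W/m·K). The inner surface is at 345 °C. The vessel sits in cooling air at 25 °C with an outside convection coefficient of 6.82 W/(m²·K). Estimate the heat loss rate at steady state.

For a spherical shell R = (1/r₁ − 1/r₂)/(4πk); film R = 1/(h·4πr²). In series:
R_stainless steel shell = (1/0.365 − 1/0.381)/(4π×16.7) = 5.482×10^-4 K/W
R_outer film = 1/(h·4πr_o²) = 1/(6.82×4π×0.381²) = 0.08038 K/W
R_total = 0.08093 K/W
Q = ΔT/R_total = 320/0.08093

Q ≈ 3950 W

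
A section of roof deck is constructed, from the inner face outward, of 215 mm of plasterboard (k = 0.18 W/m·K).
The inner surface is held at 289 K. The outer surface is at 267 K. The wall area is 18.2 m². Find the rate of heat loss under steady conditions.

Q ≈ 335 W

Model the wall as resistances in series:
R_plasterboard = L/(kA) = 0.215/(0.18×18.2) = 0.06563 K/W
R_total = 0.06563 K/W
Q = ΔT / R_total = 22 / 0.06563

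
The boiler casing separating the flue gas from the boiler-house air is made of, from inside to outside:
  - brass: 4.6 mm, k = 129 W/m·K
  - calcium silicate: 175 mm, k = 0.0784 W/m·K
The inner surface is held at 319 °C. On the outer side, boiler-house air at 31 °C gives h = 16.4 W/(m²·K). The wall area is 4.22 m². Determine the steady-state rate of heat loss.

Q ≈ 530 W

Model the wall as resistances in series:
R_brass = L/(kA) = 0.0046/(129×4.22) = 8.45×10^-6 K/W
R_calcium silicate = L/(kA) = 0.175/(0.0784×4.22) = 0.5289 K/W
R_outer film = 1/(h_o·A) = 1/(16.4×4.22) = 0.01445 K/W
R_total = 0.5434 K/W
Q = ΔT / R_total = 288 / 0.5434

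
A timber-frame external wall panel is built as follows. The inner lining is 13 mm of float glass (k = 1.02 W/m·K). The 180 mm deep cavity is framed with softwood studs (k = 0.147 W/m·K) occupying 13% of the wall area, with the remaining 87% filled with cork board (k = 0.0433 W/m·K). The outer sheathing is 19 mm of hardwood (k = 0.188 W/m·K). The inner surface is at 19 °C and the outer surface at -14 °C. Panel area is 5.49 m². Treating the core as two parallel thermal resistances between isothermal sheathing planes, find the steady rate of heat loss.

Q ≈ 55.2 W

Sheathing layers in series; stud and cavity paths in parallel between them.
R_inner = 0.013/(1.02×5.49) = 0.002322 K/W
R_stud  = 0.18/(0.147×0.13×5.49) = 1.716 K/W
R_cav   = 0.18/(0.0433×0.87×5.49) = 0.8703 K/W
1/R_core = 1/R_stud + 1/R_cav → R_core = 0.5774 K/W
R_outer = 0.019/(0.188×5.49) = 0.01841 K/W
R_total = 0.5982 K/W
Q = ΔT/R_total = 33/0.5982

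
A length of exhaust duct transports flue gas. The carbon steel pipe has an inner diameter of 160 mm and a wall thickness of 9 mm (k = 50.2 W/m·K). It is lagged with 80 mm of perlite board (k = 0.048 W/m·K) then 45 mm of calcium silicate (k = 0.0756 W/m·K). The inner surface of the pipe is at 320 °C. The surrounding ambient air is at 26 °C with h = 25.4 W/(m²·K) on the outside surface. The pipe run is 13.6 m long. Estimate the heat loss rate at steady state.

Q ≈ 1510 W

Per-layer cylindrical resistances, series-summed:
R_carbon steel pipe wall = ln(89/80)/(2π×50.2×13.6) = 2.485×10^-5 K/W
R_perlite board = ln(169/89)/(2π×0.048×13.6) = 0.1563 K/W
R_calcium silicate = ln(214/169)/(2π×0.0756×13.6) = 0.03654 K/W
R_outer film = 1/(h_o·2πr_oL) = 1/(25.4×2π×0.214×13.6) = 0.002153 K/W
R_total = 0.1951 K/W
Q = ΔT/R_total = 294/0.1951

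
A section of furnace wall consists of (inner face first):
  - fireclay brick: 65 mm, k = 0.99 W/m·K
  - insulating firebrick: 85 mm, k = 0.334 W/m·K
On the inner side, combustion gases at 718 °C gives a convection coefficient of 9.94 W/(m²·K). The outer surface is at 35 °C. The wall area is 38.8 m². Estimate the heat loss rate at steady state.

Series thermal resistances:
R_inner film = 1/(h_i·A) = 1/(9.94×38.8) = 0.002593 K/W
R_fireclay brick = L/(kA) = 0.065/(0.99×38.8) = 0.001692 K/W
R_insulating firebrick = L/(kA) = 0.085/(0.334×38.8) = 0.006559 K/W
R_total = 0.01084 K/W
Q = ΔT / R_total = 683 / 0.01084

Q ≈ 63000 W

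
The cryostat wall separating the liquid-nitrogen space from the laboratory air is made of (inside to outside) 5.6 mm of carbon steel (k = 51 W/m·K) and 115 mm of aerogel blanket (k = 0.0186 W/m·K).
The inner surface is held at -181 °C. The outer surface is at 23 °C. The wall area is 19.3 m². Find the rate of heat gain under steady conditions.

Q ≈ 637 W

Thermal resistances in series:
R_carbon steel = L/(kA) = 0.0056/(51×19.3) = 5.689×10^-6 K/W
R_aerogel blanket = L/(kA) = 0.115/(0.0186×19.3) = 0.3204 K/W
R_total = 0.3204 K/W
Q = ΔT / R_total = 204 / 0.3204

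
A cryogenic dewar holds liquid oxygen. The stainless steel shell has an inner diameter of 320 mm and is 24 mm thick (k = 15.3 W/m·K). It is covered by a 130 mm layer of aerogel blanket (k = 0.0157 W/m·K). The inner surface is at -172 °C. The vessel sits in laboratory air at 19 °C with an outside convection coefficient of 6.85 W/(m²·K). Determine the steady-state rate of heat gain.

Q ≈ 16.6 W

Each spherical layer contributes R = (1/r_i − 1/r_o)/(4πk):
R_stainless steel shell = (1/0.16 − 1/0.184)/(4π×15.3) = 0.00424 K/W
R_aerogel blanket = (1/0.184 − 1/0.314)/(4π×0.0157) = 11.4 K/W
R_outer film = 1/(h·4πr_o²) = 1/(6.85×4π×0.314²) = 0.1178 K/W
R_total = 11.53 K/W
Q = ΔT/R_total = 191/11.53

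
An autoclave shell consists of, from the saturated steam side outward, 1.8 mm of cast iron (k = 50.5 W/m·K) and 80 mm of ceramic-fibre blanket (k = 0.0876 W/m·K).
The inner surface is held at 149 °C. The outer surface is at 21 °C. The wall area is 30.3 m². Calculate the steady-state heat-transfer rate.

Model the wall as resistances in series:
R_cast iron = L/(kA) = 0.0018/(50.5×30.3) = 1.176×10^-6 K/W
R_ceramic-fibre blanket = L/(kA) = 0.08/(0.0876×30.3) = 0.03014 K/W
R_total = 0.03014 K/W
Q = ΔT / R_total = 128 / 0.03014

Q ≈ 4250 W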